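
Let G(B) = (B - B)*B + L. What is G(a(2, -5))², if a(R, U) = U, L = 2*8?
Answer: 256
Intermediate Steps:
L = 16
G(B) = 16 (G(B) = (B - B)*B + 16 = 0*B + 16 = 0 + 16 = 16)
G(a(2, -5))² = 16² = 256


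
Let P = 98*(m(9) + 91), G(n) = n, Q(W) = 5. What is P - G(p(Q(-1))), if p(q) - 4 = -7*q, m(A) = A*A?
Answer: 16887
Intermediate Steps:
m(A) = A**2
p(q) = 4 - 7*q
P = 16856 (P = 98*(9**2 + 91) = 98*(81 + 91) = 98*172 = 16856)
P - G(p(Q(-1))) = 16856 - (4 - 7*5) = 16856 - (4 - 35) = 16856 - 1*(-31) = 16856 + 31 = 16887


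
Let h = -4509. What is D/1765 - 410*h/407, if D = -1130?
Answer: 652495588/143671 ≈ 4541.6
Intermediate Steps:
D/1765 - 410*h/407 = -1130/1765 - 410/(407/(-4509)) = -1130*1/1765 - 410/(407*(-1/4509)) = -226/353 - 410/(-407/4509) = -226/353 - 410*(-4509/407) = -226/353 + 1848690/407 = 652495588/143671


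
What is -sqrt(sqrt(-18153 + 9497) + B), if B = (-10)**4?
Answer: -2*sqrt(2500 + I*sqrt(541)) ≈ -100.0 - 0.46518*I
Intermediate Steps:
B = 10000
-sqrt(sqrt(-18153 + 9497) + B) = -sqrt(sqrt(-18153 + 9497) + 10000) = -sqrt(sqrt(-8656) + 10000) = -sqrt(4*I*sqrt(541) + 10000) = -sqrt(10000 + 4*I*sqrt(541))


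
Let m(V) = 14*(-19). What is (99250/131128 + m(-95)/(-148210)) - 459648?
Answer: -2233251380701923/4858620220 ≈ -4.5965e+5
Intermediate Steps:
m(V) = -266
(99250/131128 + m(-95)/(-148210)) - 459648 = (99250/131128 - 266/(-148210)) - 459648 = (99250*(1/131128) - 266*(-1/148210)) - 459648 = (49625/65564 + 133/74105) - 459648 = 3686180637/4858620220 - 459648 = -2233251380701923/4858620220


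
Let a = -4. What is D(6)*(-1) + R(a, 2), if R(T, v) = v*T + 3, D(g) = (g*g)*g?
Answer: -221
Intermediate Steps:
D(g) = g**3 (D(g) = g**2*g = g**3)
R(T, v) = 3 + T*v (R(T, v) = T*v + 3 = 3 + T*v)
D(6)*(-1) + R(a, 2) = 6**3*(-1) + (3 - 4*2) = 216*(-1) + (3 - 8) = -216 - 5 = -221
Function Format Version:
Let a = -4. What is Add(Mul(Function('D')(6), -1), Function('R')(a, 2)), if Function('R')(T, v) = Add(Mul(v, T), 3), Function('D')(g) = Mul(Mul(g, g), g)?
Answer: -221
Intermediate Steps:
Function('D')(g) = Pow(g, 3) (Function('D')(g) = Mul(Pow(g, 2), g) = Pow(g, 3))
Function('R')(T, v) = Add(3, Mul(T, v)) (Function('R')(T, v) = Add(Mul(T, v), 3) = Add(3, Mul(T, v)))
Add(Mul(Function('D')(6), -1), Function('R')(a, 2)) = Add(Mul(Pow(6, 3), -1), Add(3, Mul(-4, 2))) = Add(Mul(216, -1), Add(3, -8)) = Add(-216, -5) = -221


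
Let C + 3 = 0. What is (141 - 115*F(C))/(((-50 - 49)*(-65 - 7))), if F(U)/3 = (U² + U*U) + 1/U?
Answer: -2977/3564 ≈ -0.83530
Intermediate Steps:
C = -3 (C = -3 + 0 = -3)
F(U) = 3/U + 6*U² (F(U) = 3*((U² + U*U) + 1/U) = 3*((U² + U²) + 1/U) = 3*(2*U² + 1/U) = 3*(1/U + 2*U²) = 3/U + 6*U²)
(141 - 115*F(C))/(((-50 - 49)*(-65 - 7))) = (141 - 345*(1 + 2*(-3)³)/(-3))/(((-50 - 49)*(-65 - 7))) = (141 - 345*(-1)*(1 + 2*(-27))/3)/((-99*(-72))) = (141 - 345*(-1)*(1 - 54)/3)/7128 = (141 - 345*(-1)*(-53)/3)*(1/7128) = (141 - 115*53)*(1/7128) = (141 - 6095)*(1/7128) = -5954*1/7128 = -2977/3564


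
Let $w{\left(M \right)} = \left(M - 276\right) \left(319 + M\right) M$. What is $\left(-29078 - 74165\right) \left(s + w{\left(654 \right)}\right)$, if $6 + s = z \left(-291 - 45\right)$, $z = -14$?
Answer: $-24834275021682$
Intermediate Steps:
$w{\left(M \right)} = M \left(-276 + M\right) \left(319 + M\right)$ ($w{\left(M \right)} = \left(-276 + M\right) \left(319 + M\right) M = M \left(-276 + M\right) \left(319 + M\right)$)
$s = 4698$ ($s = -6 - 14 \left(-291 - 45\right) = -6 - -4704 = -6 + 4704 = 4698$)
$\left(-29078 - 74165\right) \left(s + w{\left(654 \right)}\right) = \left(-29078 - 74165\right) \left(4698 + 654 \left(-88044 + 654^{2} + 43 \cdot 654\right)\right) = - 103243 \left(4698 + 654 \left(-88044 + 427716 + 28122\right)\right) = - 103243 \left(4698 + 654 \cdot 367794\right) = - 103243 \left(4698 + 240537276\right) = \left(-103243\right) 240541974 = -24834275021682$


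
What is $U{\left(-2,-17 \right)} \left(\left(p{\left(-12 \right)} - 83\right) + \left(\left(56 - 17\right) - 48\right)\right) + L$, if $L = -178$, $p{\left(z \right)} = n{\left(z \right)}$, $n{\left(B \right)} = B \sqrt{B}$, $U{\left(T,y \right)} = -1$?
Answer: $-86 + 24 i \sqrt{3} \approx -86.0 + 41.569 i$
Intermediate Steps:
$n{\left(B \right)} = B^{\frac{3}{2}}$
$p{\left(z \right)} = z^{\frac{3}{2}}$
$U{\left(-2,-17 \right)} \left(\left(p{\left(-12 \right)} - 83\right) + \left(\left(56 - 17\right) - 48\right)\right) + L = - (\left(\left(-12\right)^{\frac{3}{2}} - 83\right) + \left(\left(56 - 17\right) - 48\right)) - 178 = - (\left(- 24 i \sqrt{3} - 83\right) + \left(39 - 48\right)) - 178 = - (\left(-83 - 24 i \sqrt{3}\right) - 9) - 178 = - (-92 - 24 i \sqrt{3}) - 178 = \left(92 + 24 i \sqrt{3}\right) - 178 = -86 + 24 i \sqrt{3}$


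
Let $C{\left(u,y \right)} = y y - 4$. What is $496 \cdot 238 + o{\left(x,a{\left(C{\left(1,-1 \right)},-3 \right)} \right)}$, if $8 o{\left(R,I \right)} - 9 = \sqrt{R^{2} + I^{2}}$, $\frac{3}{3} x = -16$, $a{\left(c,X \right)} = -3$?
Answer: $\frac{944393}{8} + \frac{\sqrt{265}}{8} \approx 1.1805 \cdot 10^{5}$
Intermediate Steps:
$C{\left(u,y \right)} = -4 + y^{2}$ ($C{\left(u,y \right)} = y^{2} - 4 = -4 + y^{2}$)
$x = -16$
$o{\left(R,I \right)} = \frac{9}{8} + \frac{\sqrt{I^{2} + R^{2}}}{8}$ ($o{\left(R,I \right)} = \frac{9}{8} + \frac{\sqrt{R^{2} + I^{2}}}{8} = \frac{9}{8} + \frac{\sqrt{I^{2} + R^{2}}}{8}$)
$496 \cdot 238 + o{\left(x,a{\left(C{\left(1,-1 \right)},-3 \right)} \right)} = 496 \cdot 238 + \left(\frac{9}{8} + \frac{\sqrt{\left(-3\right)^{2} + \left(-16\right)^{2}}}{8}\right) = 118048 + \left(\frac{9}{8} + \frac{\sqrt{9 + 256}}{8}\right) = 118048 + \left(\frac{9}{8} + \frac{\sqrt{265}}{8}\right) = \frac{944393}{8} + \frac{\sqrt{265}}{8}$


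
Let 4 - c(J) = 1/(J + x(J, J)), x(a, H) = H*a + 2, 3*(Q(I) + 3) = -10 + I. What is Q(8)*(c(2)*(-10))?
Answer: 1705/12 ≈ 142.08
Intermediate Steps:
Q(I) = -19/3 + I/3 (Q(I) = -3 + (-10 + I)/3 = -3 + (-10/3 + I/3) = -19/3 + I/3)
x(a, H) = 2 + H*a
c(J) = 4 - 1/(2 + J + J²) (c(J) = 4 - 1/(J + (2 + J*J)) = 4 - 1/(J + (2 + J²)) = 4 - 1/(2 + J + J²))
Q(8)*(c(2)*(-10)) = (-19/3 + (⅓)*8)*(((7 + 4*2 + 4*2²)/(2 + 2 + 2²))*(-10)) = (-19/3 + 8/3)*(((7 + 8 + 4*4)/(2 + 2 + 4))*(-10)) = -11*(7 + 8 + 16)/8*(-10)/3 = -11*(⅛)*31*(-10)/3 = -341*(-10)/24 = -11/3*(-155/4) = 1705/12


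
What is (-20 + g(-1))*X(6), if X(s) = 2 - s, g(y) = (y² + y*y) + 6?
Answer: 48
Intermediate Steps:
g(y) = 6 + 2*y² (g(y) = (y² + y²) + 6 = 2*y² + 6 = 6 + 2*y²)
(-20 + g(-1))*X(6) = (-20 + (6 + 2*(-1)²))*(2 - 1*6) = (-20 + (6 + 2*1))*(2 - 6) = (-20 + (6 + 2))*(-4) = (-20 + 8)*(-4) = -12*(-4) = 48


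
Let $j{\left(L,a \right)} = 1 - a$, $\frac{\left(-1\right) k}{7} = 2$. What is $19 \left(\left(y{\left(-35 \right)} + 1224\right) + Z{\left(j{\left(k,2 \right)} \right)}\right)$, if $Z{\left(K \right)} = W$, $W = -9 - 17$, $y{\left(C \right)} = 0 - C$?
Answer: $23427$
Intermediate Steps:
$k = -14$ ($k = \left(-7\right) 2 = -14$)
$y{\left(C \right)} = - C$
$W = -26$
$Z{\left(K \right)} = -26$
$19 \left(\left(y{\left(-35 \right)} + 1224\right) + Z{\left(j{\left(k,2 \right)} \right)}\right) = 19 \left(\left(\left(-1\right) \left(-35\right) + 1224\right) - 26\right) = 19 \left(\left(35 + 1224\right) - 26\right) = 19 \left(1259 - 26\right) = 19 \cdot 1233 = 23427$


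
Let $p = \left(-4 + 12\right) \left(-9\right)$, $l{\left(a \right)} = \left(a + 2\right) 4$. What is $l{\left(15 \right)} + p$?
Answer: $-4$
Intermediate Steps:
$l{\left(a \right)} = 8 + 4 a$ ($l{\left(a \right)} = \left(2 + a\right) 4 = 8 + 4 a$)
$p = -72$ ($p = 8 \left(-9\right) = -72$)
$l{\left(15 \right)} + p = \left(8 + 4 \cdot 15\right) - 72 = \left(8 + 60\right) - 72 = 68 - 72 = -4$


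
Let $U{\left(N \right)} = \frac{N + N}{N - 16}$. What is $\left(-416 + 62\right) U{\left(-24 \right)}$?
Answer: $- \frac{2124}{5} \approx -424.8$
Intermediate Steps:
$U{\left(N \right)} = \frac{2 N}{-16 + N}$
$\left(-416 + 62\right) U{\left(-24 \right)} = \left(-416 + 62\right) 2 \left(-24\right) \frac{1}{-16 - 24} = - 354 \cdot 2 \left(-24\right) \frac{1}{-40} = - 354 \cdot 2 \left(-24\right) \left(- \frac{1}{40}\right) = \left(-354\right) \frac{6}{5} = - \frac{2124}{5}$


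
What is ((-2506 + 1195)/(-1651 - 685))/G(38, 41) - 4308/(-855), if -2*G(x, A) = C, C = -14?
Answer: 23855107/4660320 ≈ 5.1188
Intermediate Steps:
G(x, A) = 7 (G(x, A) = -1/2*(-14) = 7)
((-2506 + 1195)/(-1651 - 685))/G(38, 41) - 4308/(-855) = ((-2506 + 1195)/(-1651 - 685))/7 - 4308/(-855) = -1311/(-2336)*(1/7) - 4308*(-1/855) = -1311*(-1/2336)*(1/7) + 1436/285 = (1311/2336)*(1/7) + 1436/285 = 1311/16352 + 1436/285 = 23855107/4660320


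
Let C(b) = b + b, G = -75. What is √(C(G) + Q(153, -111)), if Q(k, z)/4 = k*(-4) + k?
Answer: I*√1986 ≈ 44.565*I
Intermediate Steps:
Q(k, z) = -12*k (Q(k, z) = 4*(k*(-4) + k) = 4*(-4*k + k) = 4*(-3*k) = -12*k)
C(b) = 2*b
√(C(G) + Q(153, -111)) = √(2*(-75) - 12*153) = √(-150 - 1836) = √(-1986) = I*√1986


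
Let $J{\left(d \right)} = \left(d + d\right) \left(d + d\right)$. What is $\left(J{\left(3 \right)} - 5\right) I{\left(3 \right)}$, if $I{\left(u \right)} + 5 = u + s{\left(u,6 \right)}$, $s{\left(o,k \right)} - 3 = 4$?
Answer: $155$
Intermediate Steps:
$J{\left(d \right)} = 4 d^{2}$ ($J{\left(d \right)} = 2 d 2 d = 4 d^{2}$)
$s{\left(o,k \right)} = 7$ ($s{\left(o,k \right)} = 3 + 4 = 7$)
$I{\left(u \right)} = 2 + u$ ($I{\left(u \right)} = -5 + \left(u + 7\right) = -5 + \left(7 + u\right) = 2 + u$)
$\left(J{\left(3 \right)} - 5\right) I{\left(3 \right)} = \left(4 \cdot 3^{2} - 5\right) \left(2 + 3\right) = \left(4 \cdot 9 - 5\right) 5 = \left(36 - 5\right) 5 = 31 \cdot 5 = 155$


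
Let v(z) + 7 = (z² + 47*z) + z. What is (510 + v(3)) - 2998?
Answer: -2342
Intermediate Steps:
v(z) = -7 + z² + 48*z (v(z) = -7 + ((z² + 47*z) + z) = -7 + (z² + 48*z) = -7 + z² + 48*z)
(510 + v(3)) - 2998 = (510 + (-7 + 3² + 48*3)) - 2998 = (510 + (-7 + 9 + 144)) - 2998 = (510 + 146) - 2998 = 656 - 2998 = -2342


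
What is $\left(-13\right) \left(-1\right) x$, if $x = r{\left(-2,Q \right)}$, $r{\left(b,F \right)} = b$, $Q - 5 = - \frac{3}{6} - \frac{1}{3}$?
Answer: $-26$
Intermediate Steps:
$Q = \frac{25}{6}$ ($Q = 5 - \left(\frac{1}{3} + \frac{1}{2}\right) = 5 - \frac{5}{6} = \frac{25}{6} \approx 4.1667$)
$x = -2$
$\left(-13\right) \left(-1\right) x = \left(-13\right) \left(-1\right) \left(-2\right) = 13 \left(-2\right) = -26$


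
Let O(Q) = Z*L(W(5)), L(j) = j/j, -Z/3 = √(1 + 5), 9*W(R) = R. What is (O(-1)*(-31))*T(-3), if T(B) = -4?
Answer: -372*√6 ≈ -911.21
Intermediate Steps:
W(R) = R/9
Z = -3*√6 (Z = -3*√(1 + 5) = -3*√6 ≈ -7.3485)
L(j) = 1
O(Q) = -3*√6 (O(Q) = -3*√6*1 = -3*√6)
(O(-1)*(-31))*T(-3) = (-3*√6*(-31))*(-4) = (93*√6)*(-4) = -372*√6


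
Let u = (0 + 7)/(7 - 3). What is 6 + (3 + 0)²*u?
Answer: 87/4 ≈ 21.750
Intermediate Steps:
u = 7/4 ≈ 1.7500
6 + (3 + 0)²*u = 6 + (3 + 0)²*(7/4) = 6 + 3²*(7/4) = 6 + 9*(7/4) = 6 + 63/4 = 87/4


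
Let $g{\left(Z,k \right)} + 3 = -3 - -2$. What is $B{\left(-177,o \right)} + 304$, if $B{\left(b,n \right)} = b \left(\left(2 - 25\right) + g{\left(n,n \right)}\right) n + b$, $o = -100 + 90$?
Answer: $-47663$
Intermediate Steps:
$o = -10$
$g{\left(Z,k \right)} = -4$ ($g{\left(Z,k \right)} = -3 - 1 = -4$)
$B{\left(b,n \right)} = b - 27 b n$ ($B{\left(b,n \right)} = b \left(\left(2 - 25\right) - 4\right) n + b = b \left(-23 - 4\right) n + b = b \left(-27\right) n + b = - 27 b n + b = b - 27 b n$)
$B{\left(-177,o \right)} + 304 = - 177 \left(1 - -270\right) + 304 = - 177 \left(1 + 270\right) + 304 = \left(-177\right) 271 + 304 = -47967 + 304 = -47663$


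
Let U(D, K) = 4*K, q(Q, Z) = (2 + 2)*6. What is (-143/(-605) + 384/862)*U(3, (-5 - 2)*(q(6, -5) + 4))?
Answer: -12671792/23705 ≈ -534.56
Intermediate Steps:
q(Q, Z) = 24 (q(Q, Z) = 4*6 = 24)
(-143/(-605) + 384/862)*U(3, (-5 - 2)*(q(6, -5) + 4)) = (-143/(-605) + 384/862)*(4*((-5 - 2)*(24 + 4))) = (-143*(-1/605) + 384*(1/862))*(4*(-7*28)) = (13/55 + 192/431)*(4*(-196)) = (16163/23705)*(-784) = -12671792/23705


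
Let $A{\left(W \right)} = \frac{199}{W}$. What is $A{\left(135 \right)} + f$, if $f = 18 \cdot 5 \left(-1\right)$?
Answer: $- \frac{11951}{135} \approx -88.526$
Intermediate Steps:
$f = -90$ ($f = 90 \left(-1\right) = -90$)
$A{\left(135 \right)} + f = \frac{199}{135} - 90 = - \frac{11951}{135}$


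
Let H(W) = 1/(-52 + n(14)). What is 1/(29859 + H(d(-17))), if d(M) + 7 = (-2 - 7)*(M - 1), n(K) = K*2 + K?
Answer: 10/298589 ≈ 3.3491e-5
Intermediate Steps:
n(K) = 3*K (n(K) = 2*K + K = 3*K)
d(M) = 2 - 9*M (d(M) = -7 + (-2 - 7)*(M - 1) = -7 - 9*(-1 + M) = -7 + (9 - 9*M) = 2 - 9*M)
H(W) = -⅒ (H(W) = 1/(-52 + 3*14) = 1/(-52 + 42) = 1/(-10) = -⅒)
1/(29859 + H(d(-17))) = 1/(29859 - ⅒) = 1/(298589/10) = 10/298589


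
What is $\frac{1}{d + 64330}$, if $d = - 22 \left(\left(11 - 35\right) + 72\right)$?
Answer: $\frac{1}{63274} \approx 1.5804 \cdot 10^{-5}$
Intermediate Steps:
$d = -1056$ ($d = - 22 \left(\left(11 - 35\right) + 72\right) = - 22 \left(-24 + 72\right) = \left(-22\right) 48 = -1056$)
$\frac{1}{d + 64330} = \frac{1}{-1056 + 64330} = \frac{1}{63274}$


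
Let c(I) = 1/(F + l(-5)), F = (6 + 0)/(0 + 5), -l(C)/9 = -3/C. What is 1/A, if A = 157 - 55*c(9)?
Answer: 21/3572 ≈ 0.0058791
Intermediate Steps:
l(C) = 27/C (l(C) = -(-27)/C = 27/C)
F = 6/5 ≈ 1.2000
c(I) = -5/21 (c(I) = 1/(6/5 + 27/(-5)) = 1/(6/5 + 27*(-⅕)) = 1/(6/5 - 27/5) = 1/(-21/5) = -5/21)
A = 3572/21 (A = 157 - 55*(-5/21) = 157 + 275/21 = 3572/21 ≈ 170.10)
1/A = 1/(3572/21) = 21/3572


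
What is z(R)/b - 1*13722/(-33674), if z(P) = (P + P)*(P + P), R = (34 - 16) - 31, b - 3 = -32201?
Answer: 104764333/271058863 ≈ 0.38650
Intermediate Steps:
b = -32198 (b = 3 - 32201 = -32198)
R = -13 (R = 18 - 31 = -13)
z(P) = 4*P**2 (z(P) = (2*P)*(2*P) = 4*P**2)
z(R)/b - 1*13722/(-33674) = (4*(-13)**2)/(-32198) - 1*13722/(-33674) = (4*169)*(-1/32198) - 13722*(-1/33674) = 676*(-1/32198) + 6861/16837 = -338/16099 + 6861/16837 = 104764333/271058863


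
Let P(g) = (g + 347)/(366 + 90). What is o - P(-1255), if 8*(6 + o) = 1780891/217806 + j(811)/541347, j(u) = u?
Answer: -5947197681135/1991345661296 ≈ -2.9865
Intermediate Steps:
o = -1565119114631/314422999152 (o = -6 + (1780891/217806 + 811/541347)/8 = -6 + (1/8)*(321418880281/39302874894) = -6 + 321418880281/314422999152 = -1565119114631/314422999152 ≈ -4.9778)
P(g) = 347/456 + g/456 (P(g) = (347 + g)/456 = (347 + g)*(1/456) = 347/456 + g/456)
o - P(-1255) = -1565119114631/314422999152 - (347/456 + (1/456)*(-1255)) = -1565119114631/314422999152 - (347/456 - 1255/456) = -1565119114631/314422999152 - 1*(-227/114) = -1565119114631/314422999152 + 227/114 = -5947197681135/1991345661296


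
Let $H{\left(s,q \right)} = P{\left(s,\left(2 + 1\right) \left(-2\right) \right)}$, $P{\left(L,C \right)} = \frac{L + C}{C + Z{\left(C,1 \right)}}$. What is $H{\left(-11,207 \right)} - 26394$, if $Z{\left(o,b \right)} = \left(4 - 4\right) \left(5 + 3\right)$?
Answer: $- \frac{158347}{6} \approx -26391.0$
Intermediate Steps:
$Z{\left(o,b \right)} = 0$ ($Z{\left(o,b \right)} = 0 \cdot 8 = 0$)
$P{\left(L,C \right)} = \frac{C + L}{C}$ ($P{\left(L,C \right)} = \frac{L + C}{C + 0} = \frac{C + L}{C}$)
$H{\left(s,q \right)} = 1 - \frac{s}{6}$ ($H{\left(s,q \right)} = \frac{\left(2 + 1\right) \left(-2\right) + s}{\left(2 + 1\right) \left(-2\right)} = \frac{3 \left(-2\right) + s}{3 \left(-2\right)} = \frac{-6 + s}{-6} = - \frac{-6 + s}{6} = 1 - \frac{s}{6}$)
$H{\left(-11,207 \right)} - 26394 = \left(1 - - \frac{11}{6}\right) - 26394 = \left(1 + \frac{11}{6}\right) - 26394 = \frac{17}{6} - 26394 = - \frac{158347}{6}$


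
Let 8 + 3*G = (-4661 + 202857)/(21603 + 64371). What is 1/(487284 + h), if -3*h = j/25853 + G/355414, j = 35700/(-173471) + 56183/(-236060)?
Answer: 72785423480160494470932180/35467172295652592632021876536751 ≈ 2.0522e-6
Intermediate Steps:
G = -244798/128961 (G = -8/3 + ((-4661 + 202857)/(21603 + 64371))/3 = -8/3 + (198196/85974)/3 = -8/3 + (198196*(1/85974))/3 = -8/3 + (⅓)*(99098/42987) = -8/3 + 99098/128961 = -244798/128961 ≈ -1.8982)
j = -18173463193/40949564260 (j = 35700*(-1/173471) + 56183*(-1/236060) = -35700/173471 - 56183/236060 = -18173463193/40949564260 ≈ -0.44380)
h = 546066244248160137631/72785423480160494470932180 (h = -(-18173463193/40949564260/25853 - 244798/128961/355414)/3 = -(-18173463193/40949564260*1/25853 - 244798/128961*1/355414)/3 = -(-18173463193/1058669084813780 - 122399/22917272427)/3 = -⅓*(-546066244248160137631/24261807826720164823644060) = 546066244248160137631/72785423480160494470932180 ≈ 7.5024e-6)
1/(487284 + h) = 1/(487284 + 546066244248160137631/72785423480160494470932180) = 1/(35467172295652592632021876536751/72785423480160494470932180) = 72785423480160494470932180/35467172295652592632021876536751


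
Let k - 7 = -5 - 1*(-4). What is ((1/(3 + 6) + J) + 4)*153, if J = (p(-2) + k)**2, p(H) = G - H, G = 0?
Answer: 10421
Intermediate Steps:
p(H) = -H (p(H) = 0 - H = -H)
k = 6 (k = 7 + (-5 - 1*(-4)) = 7 + (-5 + 4) = 7 - 1 = 6)
J = 64 (J = (-1*(-2) + 6)**2 = (2 + 6)**2 = 8**2 = 64)
((1/(3 + 6) + J) + 4)*153 = ((1/(3 + 6) + 64) + 4)*153 = ((1/9 + 64) + 4)*153 = (577/9 + 4)*153 = (613/9)*153 = 10421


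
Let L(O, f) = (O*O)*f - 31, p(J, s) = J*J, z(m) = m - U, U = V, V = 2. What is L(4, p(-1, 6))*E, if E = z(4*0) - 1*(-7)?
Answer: -75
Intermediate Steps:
U = 2
z(m) = -2 + m (z(m) = m - 1*2 = m - 2 = -2 + m)
p(J, s) = J²
L(O, f) = -31 + f*O² (L(O, f) = O²*f - 31 = f*O² - 31 = -31 + f*O²)
E = 5 (E = (-2 + 4*0) - 1*(-7) = (-2 + 0) + 7 = -2 + 7 = 5)
L(4, p(-1, 6))*E = (-31 + (-1)²*4²)*5 = (-31 + 1*16)*5 = (-31 + 16)*5 = -15*5 = -75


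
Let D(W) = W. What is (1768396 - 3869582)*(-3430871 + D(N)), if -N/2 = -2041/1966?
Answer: 7086342556564272/983 ≈ 7.2089e+12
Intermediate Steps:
N = 2041/983 (N = -(-4082)/1966 = -2*(-2041/1966) = 2041/983 ≈ 2.0763)
(1768396 - 3869582)*(-3430871 + D(N)) = (1768396 - 3869582)*(-3430871 + 2041/983) = -2101186*(-3372544152/983) = 7086342556564272/983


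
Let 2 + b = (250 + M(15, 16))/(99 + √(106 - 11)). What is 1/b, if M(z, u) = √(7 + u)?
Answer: 9706/(5338 - √2185 - 250*√95 + 99*√23) ≈ 2.9153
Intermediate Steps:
b = -2 + (250 + √23)/(99 + √95) (b = -2 + (250 + √(7 + 16))/(99 + √(106 - 11)) = -2 + (250 + √23)/(99 + √95) ≈ 0.34302)
1/b = 1/(2669/4853 - 125*√95/4853 - √2185/9706 + 99*√23/9706)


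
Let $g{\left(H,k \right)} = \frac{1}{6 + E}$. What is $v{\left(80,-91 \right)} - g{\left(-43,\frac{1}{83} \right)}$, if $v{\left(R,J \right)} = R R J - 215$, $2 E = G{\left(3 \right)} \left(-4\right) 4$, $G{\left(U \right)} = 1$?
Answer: $- \frac{1165229}{2} \approx -5.8261 \cdot 10^{5}$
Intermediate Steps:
$E = -8$ ($E = \frac{1 \left(-4\right) 4}{2} = \frac{\left(-4\right) 4}{2} = \frac{1}{2} \left(-16\right) = -8$)
$v{\left(R,J \right)} = -215 + J R^{2}$ ($v{\left(R,J \right)} = R^{2} J - 215 = J R^{2} - 215 = -215 + J R^{2}$)
$g{\left(H,k \right)} = - \frac{1}{2}$ ($g{\left(H,k \right)} = \frac{1}{6 - 8} = \frac{1}{-2} = - \frac{1}{2}$)
$v{\left(80,-91 \right)} - g{\left(-43,\frac{1}{83} \right)} = \left(-215 - 91 \cdot 80^{2}\right) - - \frac{1}{2} = \left(-215 - 582400\right) + \frac{1}{2} = -582615 + \frac{1}{2} = - \frac{1165229}{2}$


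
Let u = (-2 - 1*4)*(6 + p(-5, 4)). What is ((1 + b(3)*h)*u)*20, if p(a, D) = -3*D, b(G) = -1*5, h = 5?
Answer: -17280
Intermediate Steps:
b(G) = -5
u = 36 (u = (-2 - 1*4)*(6 - 3*4) = (-2 - 4)*(6 - 12) = -6*(-6) = 36)
((1 + b(3)*h)*u)*20 = ((1 - 5*5)*36)*20 = ((1 - 25)*36)*20 = -24*36*20 = -864*20 = -17280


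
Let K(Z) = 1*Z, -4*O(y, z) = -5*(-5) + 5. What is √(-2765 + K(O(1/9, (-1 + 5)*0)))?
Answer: I*√11090/2 ≈ 52.655*I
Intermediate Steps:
O(y, z) = -15/2 (O(y, z) = -(-5*(-5) + 5)/4 = -(25 + 5)/4 = -¼*30 = -15/2)
K(Z) = Z
√(-2765 + K(O(1/9, (-1 + 5)*0))) = √(-2765 - 15/2) = √(-5545/2) = I*√11090/2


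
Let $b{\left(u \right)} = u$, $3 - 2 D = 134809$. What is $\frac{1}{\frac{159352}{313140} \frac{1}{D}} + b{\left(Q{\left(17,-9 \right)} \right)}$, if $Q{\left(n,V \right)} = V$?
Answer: $- \frac{5277002397}{39838} \approx -1.3246 \cdot 10^{5}$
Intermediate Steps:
$D = -67403$ ($D = \frac{3}{2} - \frac{134809}{2} = -67403$)
$\frac{1}{\frac{159352}{313140} \frac{1}{D}} + b{\left(Q{\left(17,-9 \right)} \right)} = \frac{1}{\frac{159352}{313140} \frac{1}{-67403}} - 9 = \frac{1}{159352 \cdot \frac{1}{313140} \left(- \frac{1}{67403}\right)} - 9 = \frac{1}{\frac{39838}{78285} \left(- \frac{1}{67403}\right)} - 9 = \frac{1}{- \frac{39838}{5276643855}} - 9 = - \frac{5276643855}{39838} - 9 = - \frac{5277002397}{39838}$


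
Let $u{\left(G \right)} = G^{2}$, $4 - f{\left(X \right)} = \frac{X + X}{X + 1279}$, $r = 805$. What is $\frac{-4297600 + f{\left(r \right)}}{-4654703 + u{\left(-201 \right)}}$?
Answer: $\frac{4478095837}{4808102684} \approx 0.93136$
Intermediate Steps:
$f{\left(X \right)} = 4 - \frac{2 X}{1279 + X}$ ($f{\left(X \right)} = 4 - \frac{X + X}{X + 1279} = 4 - \frac{2 X}{1279 + X}$)
$\frac{-4297600 + f{\left(r \right)}}{-4654703 + u{\left(-201 \right)}} = \frac{-4297600 + \frac{2 \left(2558 + 805\right)}{1279 + 805}}{-4654703 + \left(-201\right)^{2}} = \frac{-4297600 + 2 \cdot \frac{1}{2084} \cdot 3363}{-4654703 + 40401} = \frac{-4297600 + 2 \cdot \frac{1}{2084} \cdot 3363}{-4614302} = \left(-4297600 + \frac{3363}{1042}\right) \left(- \frac{1}{4614302}\right) = \left(- \frac{4478095837}{1042}\right) \left(- \frac{1}{4614302}\right) = \frac{4478095837}{4808102684}$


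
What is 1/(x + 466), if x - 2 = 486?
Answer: 1/954 ≈ 0.0010482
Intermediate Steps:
x = 488 (x = 2 + 486 = 488)
1/(x + 466) = 1/(488 + 466) = 1/954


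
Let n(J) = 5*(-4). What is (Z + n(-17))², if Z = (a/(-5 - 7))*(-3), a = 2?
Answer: 1521/4 ≈ 380.25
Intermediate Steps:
Z = ½ (Z = (2/(-5 - 7))*(-3) = (2/(-12))*(-3) = (2*(-1/12))*(-3) = -⅙*(-3) = ½ ≈ 0.50000)
n(J) = -20
(Z + n(-17))² = (½ - 20)² = (-39/2)² = 1521/4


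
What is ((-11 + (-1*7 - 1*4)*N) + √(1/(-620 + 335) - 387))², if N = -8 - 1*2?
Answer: 2682989/285 + 132*I*√7858590/95 ≈ 9414.0 + 3895.1*I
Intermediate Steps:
N = -10 (N = -8 - 2 = -10)
((-11 + (-1*7 - 1*4)*N) + √(1/(-620 + 335) - 387))² = ((-11 + (-1*7 - 1*4)*(-10)) + √(1/(-620 + 335) - 387))² = ((-11 + (-7 - 4)*(-10)) + √(1/(-285) - 387))² = ((-11 - 11*(-10)) + √(-1/285 - 387))² = ((-11 + 110) + √(-110296/285))² = (99 + 2*I*√7858590/285)²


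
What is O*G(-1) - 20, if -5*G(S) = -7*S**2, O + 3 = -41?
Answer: -408/5 ≈ -81.600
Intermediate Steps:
O = -44 (O = -3 - 41 = -44)
G(S) = 7*S**2/5 (G(S) = -(-7)*S**2/5 = 7*S**2/5)
O*G(-1) - 20 = -308*(-1)**2/5 - 20 = -308/5 - 20 = -408/5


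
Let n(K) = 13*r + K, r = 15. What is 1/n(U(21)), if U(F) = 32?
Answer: 1/227 ≈ 0.0044053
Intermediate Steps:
n(K) = 195 + K (n(K) = 13*15 + K = 195 + K)
1/n(U(21)) = 1/(195 + 32) = 1/227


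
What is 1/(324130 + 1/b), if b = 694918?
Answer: 694918/225243771341 ≈ 3.0852e-6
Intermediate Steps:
1/(324130 + 1/b) = 1/(324130 + 1/694918) = 1/(225243771341/694918) = 694918/225243771341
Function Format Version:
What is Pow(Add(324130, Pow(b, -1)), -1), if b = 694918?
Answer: Rational(694918, 225243771341) ≈ 3.0852e-6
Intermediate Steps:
Pow(Add(324130, Pow(b, -1)), -1) = Pow(Add(324130, Pow(694918, -1)), -1) = Pow(Add(324130, Rational(1, 694918)), -1) = Pow(Rational(225243771341, 694918), -1) = Rational(694918, 225243771341)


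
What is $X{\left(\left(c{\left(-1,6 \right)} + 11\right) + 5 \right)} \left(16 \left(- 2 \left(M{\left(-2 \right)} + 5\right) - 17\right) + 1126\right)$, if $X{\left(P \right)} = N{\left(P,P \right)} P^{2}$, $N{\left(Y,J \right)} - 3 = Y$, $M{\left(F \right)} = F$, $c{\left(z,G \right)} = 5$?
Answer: $8022672$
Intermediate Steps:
$N{\left(Y,J \right)} = 3 + Y$
$X{\left(P \right)} = P^{2} \left(3 + P\right)$ ($X{\left(P \right)} = \left(3 + P\right) P^{2} = P^{2} \left(3 + P\right)$)
$X{\left(\left(c{\left(-1,6 \right)} + 11\right) + 5 \right)} \left(16 \left(- 2 \left(M{\left(-2 \right)} + 5\right) - 17\right) + 1126\right) = \left(\left(5 + 11\right) + 5\right)^{2} \left(3 + \left(\left(5 + 11\right) + 5\right)\right) \left(16 \left(- 2 \left(-2 + 5\right) - 17\right) + 1126\right) = \left(16 + 5\right)^{2} \left(3 + \left(16 + 5\right)\right) \left(16 \left(\left(-2\right) 3 - 17\right) + 1126\right) = 21^{2} \left(3 + 21\right) \left(16 \left(-6 - 17\right) + 1126\right) = 441 \cdot 24 \left(16 \left(-23\right) + 1126\right) = 10584 \left(-368 + 1126\right) = 10584 \cdot 758 = 8022672$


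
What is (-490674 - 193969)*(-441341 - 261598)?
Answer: 481262265777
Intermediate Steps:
(-490674 - 193969)*(-441341 - 261598) = -684643*(-702939) = 481262265777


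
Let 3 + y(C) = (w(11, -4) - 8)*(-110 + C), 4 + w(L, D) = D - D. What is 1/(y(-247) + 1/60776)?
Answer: 60776/260182057 ≈ 0.00023359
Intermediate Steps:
w(L, D) = -4 (w(L, D) = -4 + (D - D) = -4 + 0 = -4)
y(C) = 1317 - 12*C (y(C) = -3 + (-4 - 8)*(-110 + C) = -3 - 12*(-110 + C) = -3 + (1320 - 12*C) = 1317 - 12*C)
1/(y(-247) + 1/60776) = 1/((1317 - 12*(-247)) + 1/60776) = 1/((1317 + 2964) + 1/60776) = 1/(4281 + 1/60776) = 1/(260182057/60776) = 60776/260182057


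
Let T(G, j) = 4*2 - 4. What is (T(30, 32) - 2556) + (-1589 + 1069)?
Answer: -3072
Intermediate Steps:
T(G, j) = 4 (T(G, j) = 8 - 4 = 4)
(T(30, 32) - 2556) + (-1589 + 1069) = (4 - 2556) + (-1589 + 1069) = -2552 - 520 = -3072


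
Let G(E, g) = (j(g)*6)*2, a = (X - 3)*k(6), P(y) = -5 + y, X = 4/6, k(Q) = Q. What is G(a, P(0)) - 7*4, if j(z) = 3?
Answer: 8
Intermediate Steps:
X = ⅔ (X = 4*(⅙) = ⅔ ≈ 0.66667)
a = -14 (a = (⅔ - 3)*6 = -7/3*6 = -14)
G(E, g) = 36 (G(E, g) = (3*6)*2 = 18*2 = 36)
G(a, P(0)) - 7*4 = 36 - 7*4 = 36 - 28 = 8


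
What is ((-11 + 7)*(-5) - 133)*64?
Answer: -7232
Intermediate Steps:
((-11 + 7)*(-5) - 133)*64 = (-4*(-5) - 133)*64 = (20 - 133)*64 = -113*64 = -7232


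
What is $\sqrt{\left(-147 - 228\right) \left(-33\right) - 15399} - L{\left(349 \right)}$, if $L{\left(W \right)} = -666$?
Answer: $666 + 12 i \sqrt{21} \approx 666.0 + 54.991 i$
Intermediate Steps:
$\sqrt{\left(-147 - 228\right) \left(-33\right) - 15399} - L{\left(349 \right)} = \sqrt{\left(-147 - 228\right) \left(-33\right) - 15399} - -666 = \sqrt{\left(-375\right) \left(-33\right) - 15399} + 666 = \sqrt{12375 - 15399} + 666 = \sqrt{-3024} + 666 = 12 i \sqrt{21} + 666 = 666 + 12 i \sqrt{21}$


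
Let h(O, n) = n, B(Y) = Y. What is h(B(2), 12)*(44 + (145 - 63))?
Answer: 1512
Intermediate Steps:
h(B(2), 12)*(44 + (145 - 63)) = 12*(44 + (145 - 63)) = 12*(44 + 82) = 12*126 = 1512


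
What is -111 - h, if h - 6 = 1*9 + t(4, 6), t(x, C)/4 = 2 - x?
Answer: -118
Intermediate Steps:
t(x, C) = 8 - 4*x (t(x, C) = 4*(2 - x) = 8 - 4*x)
h = 7 (h = 6 + (1*9 + (8 - 4*4)) = 6 + (9 + (8 - 16)) = 6 + (9 - 8) = 6 + 1 = 7)
-111 - h = -111 - 1*7 = -111 - 7 = -118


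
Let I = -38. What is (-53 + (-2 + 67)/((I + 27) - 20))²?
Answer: 2917264/961 ≈ 3035.7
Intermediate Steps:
(-53 + (-2 + 67)/((I + 27) - 20))² = (-53 + (-2 + 67)/((-38 + 27) - 20))² = (-53 + 65/(-11 - 20))² = (-53 + 65/(-31))² = (-53 + 65*(-1/31))² = (-53 - 65/31)² = (-1708/31)² = 2917264/961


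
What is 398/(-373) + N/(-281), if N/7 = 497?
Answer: -1409505/104813 ≈ -13.448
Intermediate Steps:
N = 3479 (N = 7*497 = 3479)
398/(-373) + N/(-281) = 398/(-373) + 3479/(-281) = 398*(-1/373) + 3479*(-1/281) = -398/373 - 3479/281 = -1409505/104813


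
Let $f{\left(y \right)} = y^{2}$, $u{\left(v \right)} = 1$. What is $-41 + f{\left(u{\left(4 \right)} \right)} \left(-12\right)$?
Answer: $-53$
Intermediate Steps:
$-41 + f{\left(u{\left(4 \right)} \right)} \left(-12\right) = -41 + 1^{2} \left(-12\right) = -41 + 1 \left(-12\right) = -41 - 12 = -53$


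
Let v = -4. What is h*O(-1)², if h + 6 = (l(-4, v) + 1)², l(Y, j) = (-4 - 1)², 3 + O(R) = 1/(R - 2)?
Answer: 67000/9 ≈ 7444.4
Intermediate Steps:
O(R) = -3 + 1/(-2 + R) (O(R) = -3 + 1/(R - 2) = -3 + 1/(-2 + R))
l(Y, j) = 25 (l(Y, j) = (-5)² = 25)
h = 670 (h = -6 + (25 + 1)² = -6 + 26² = -6 + 676 = 670)
h*O(-1)² = 670*((7 - 3*(-1))/(-2 - 1))² = 670*((7 + 3)/(-3))² = 670*(-⅓*10)² = 670*(-10/3)² = 670*(100/9) = 67000/9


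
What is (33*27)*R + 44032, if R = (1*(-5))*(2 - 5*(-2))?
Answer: -9428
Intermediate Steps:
R = -60 (R = -5*(2 + 10) = -5*12 = -60)
(33*27)*R + 44032 = (33*27)*(-60) + 44032 = 891*(-60) + 44032 = -53460 + 44032 = -9428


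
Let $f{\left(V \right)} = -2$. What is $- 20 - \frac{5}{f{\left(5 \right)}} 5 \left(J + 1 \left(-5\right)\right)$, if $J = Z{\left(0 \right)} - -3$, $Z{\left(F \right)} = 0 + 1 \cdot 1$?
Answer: $250$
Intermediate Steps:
$Z{\left(F \right)} = 1$ ($Z{\left(F \right)} = 0 + 1 = 1$)
$J = 4$ ($J = 1 - -3 = 1 + 3 = 4$)
$- 20 - \frac{5}{f{\left(5 \right)}} 5 \left(J + 1 \left(-5\right)\right) = - 20 - \frac{5}{-2} \cdot 5 \left(4 + 1 \left(-5\right)\right) = - 20 \left(-5\right) \left(- \frac{1}{2}\right) 5 \left(4 - 5\right) = - 20 \cdot \frac{5}{2} \cdot 5 \left(-1\right) = - 20 \cdot \frac{25}{2} \left(-1\right) = \left(-20\right) \left(- \frac{25}{2}\right) = 250$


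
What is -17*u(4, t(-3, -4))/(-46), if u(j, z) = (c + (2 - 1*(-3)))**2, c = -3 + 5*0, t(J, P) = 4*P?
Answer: 34/23 ≈ 1.4783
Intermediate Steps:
c = -3 (c = -3 + 0 = -3)
u(j, z) = 4 (u(j, z) = (-3 + (2 - 1*(-3)))**2 = (-3 + (2 + 3))**2 = (-3 + 5)**2 = 2**2 = 4)
-17*u(4, t(-3, -4))/(-46) = -17*4/(-46) = -68*(-1/46) = 34/23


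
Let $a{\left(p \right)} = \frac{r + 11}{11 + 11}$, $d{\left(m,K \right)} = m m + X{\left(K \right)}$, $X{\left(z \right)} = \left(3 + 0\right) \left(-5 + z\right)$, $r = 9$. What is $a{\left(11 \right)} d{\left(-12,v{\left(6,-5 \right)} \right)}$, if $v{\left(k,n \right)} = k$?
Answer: $\frac{1470}{11} \approx 133.64$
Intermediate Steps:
$X{\left(z \right)} = -15 + 3 z$ ($X{\left(z \right)} = 3 \left(-5 + z\right) = -15 + 3 z$)
$d{\left(m,K \right)} = -15 + m^{2} + 3 K$ ($d{\left(m,K \right)} = m m + \left(-15 + 3 K\right) = m^{2} + \left(-15 + 3 K\right) = -15 + m^{2} + 3 K$)
$a{\left(p \right)} = \frac{10}{11}$ ($a{\left(p \right)} = \frac{9 + 11}{11 + 11} = \frac{20}{22} = 20 \cdot \frac{1}{22} = \frac{10}{11}$)
$a{\left(11 \right)} d{\left(-12,v{\left(6,-5 \right)} \right)} = \frac{10 \left(-15 + \left(-12\right)^{2} + 3 \cdot 6\right)}{11} = \frac{10 \left(-15 + 144 + 18\right)}{11} = \frac{10}{11} \cdot 147 = \frac{1470}{11}$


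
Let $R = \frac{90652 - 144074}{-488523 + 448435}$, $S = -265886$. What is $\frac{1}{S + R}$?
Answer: $- \frac{20044}{5329392273} \approx -3.761 \cdot 10^{-6}$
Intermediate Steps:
$R = \frac{26711}{20044}$ ($R = - \frac{53422}{-40088} = \left(-53422\right) \left(- \frac{1}{40088}\right) = \frac{26711}{20044} \approx 1.3326$)
$\frac{1}{S + R} = \frac{1}{-265886 + \frac{26711}{20044}} = \frac{1}{- \frac{5329392273}{20044}} = - \frac{20044}{5329392273}$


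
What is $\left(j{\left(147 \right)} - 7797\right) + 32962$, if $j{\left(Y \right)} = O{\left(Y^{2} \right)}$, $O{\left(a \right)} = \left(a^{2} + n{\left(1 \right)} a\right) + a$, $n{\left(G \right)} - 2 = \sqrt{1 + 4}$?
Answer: $467038873 + 21609 \sqrt{5} \approx 4.6709 \cdot 10^{8}$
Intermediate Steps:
$n{\left(G \right)} = 2 + \sqrt{5}$ ($n{\left(G \right)} = 2 + \sqrt{1 + 4} = 2 + \sqrt{5}$)
$O{\left(a \right)} = a + a^{2} + a \left(2 + \sqrt{5}\right)$ ($O{\left(a \right)} = \left(a^{2} + \left(2 + \sqrt{5}\right) a\right) + a = \left(a^{2} + a \left(2 + \sqrt{5}\right)\right) + a = a + a^{2} + a \left(2 + \sqrt{5}\right)$)
$j{\left(Y \right)} = Y^{2} \left(3 + \sqrt{5} + Y^{2}\right)$ ($j{\left(Y \right)} = Y^{2} \left(3 + Y^{2} + \sqrt{5}\right) = Y^{2} \left(3 + \sqrt{5} + Y^{2}\right)$)
$\left(j{\left(147 \right)} - 7797\right) + 32962 = \left(147^{2} \left(3 + \sqrt{5} + 147^{2}\right) - 7797\right) + 32962 = \left(21609 \left(3 + \sqrt{5} + 21609\right) - 7797\right) + 32962 = \left(21609 \left(21612 + \sqrt{5}\right) - 7797\right) + 32962 = \left(\left(467013708 + 21609 \sqrt{5}\right) - 7797\right) + 32962 = \left(467005911 + 21609 \sqrt{5}\right) + 32962 = 467038873 + 21609 \sqrt{5}$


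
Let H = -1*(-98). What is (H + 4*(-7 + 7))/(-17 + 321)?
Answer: 49/152 ≈ 0.32237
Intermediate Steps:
H = 98
(H + 4*(-7 + 7))/(-17 + 321) = (98 + 4*(-7 + 7))/(-17 + 321) = (98 + 4*0)/304 = (98 + 0)*(1/304) = 98*(1/304) = 49/152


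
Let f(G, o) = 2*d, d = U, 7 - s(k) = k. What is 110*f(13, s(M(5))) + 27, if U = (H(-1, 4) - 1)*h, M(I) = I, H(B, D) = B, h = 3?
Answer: -1293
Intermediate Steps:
s(k) = 7 - k
U = -6 (U = (-1 - 1)*3 = -2*3 = -6)
d = -6
f(G, o) = -12 (f(G, o) = 2*(-6) = -12)
110*f(13, s(M(5))) + 27 = 110*(-12) + 27 = -1320 + 27 = -1293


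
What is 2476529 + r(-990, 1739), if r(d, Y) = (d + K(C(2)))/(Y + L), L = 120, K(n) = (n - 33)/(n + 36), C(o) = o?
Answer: 174946923967/70642 ≈ 2.4765e+6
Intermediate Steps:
K(n) = (-33 + n)/(36 + n)
r(d, Y) = (-31/38 + d)/(120 + Y) (r(d, Y) = (d + (-33 + 2)/(36 + 2))/(Y + 120) = (d - 31/38)/(120 + Y) = (-31/38 + d)/(120 + Y))
2476529 + r(-990, 1739) = 2476529 + (-31/38 - 990)/(120 + 1739) = 2476529 - 37651/38/1859 = 2476529 + (1/1859)*(-37651/38) = 2476529 - 37651/70642 = 174946923967/70642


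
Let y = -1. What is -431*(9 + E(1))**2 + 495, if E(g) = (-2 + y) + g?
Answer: -20624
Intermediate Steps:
E(g) = -3 + g (E(g) = (-2 - 1) + g = -3 + g)
-431*(9 + E(1))**2 + 495 = -431*(9 + (-3 + 1))**2 + 495 = -431*(9 - 2)**2 + 495 = -431*7**2 + 495 = -431*49 + 495 = -21119 + 495 = -20624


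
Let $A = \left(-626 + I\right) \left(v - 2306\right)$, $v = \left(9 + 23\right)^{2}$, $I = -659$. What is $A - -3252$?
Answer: $1650622$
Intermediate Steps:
$v = 1024$ ($v = 32^{2} = 1024$)
$A = 1647370$ ($A = \left(-626 - 659\right) \left(1024 - 2306\right) = \left(-1285\right) \left(-1282\right) = 1647370$)
$A - -3252 = 1647370 - -3252 = 1647370 + 3252 = 1650622$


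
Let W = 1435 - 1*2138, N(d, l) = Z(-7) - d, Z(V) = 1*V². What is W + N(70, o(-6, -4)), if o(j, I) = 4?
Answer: -724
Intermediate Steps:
Z(V) = V²
N(d, l) = 49 - d (N(d, l) = (-7)² - d = 49 - d)
W = -703 (W = 1435 - 2138 = -703)
W + N(70, o(-6, -4)) = -703 + (49 - 1*70) = -703 + (49 - 70) = -703 - 21 = -724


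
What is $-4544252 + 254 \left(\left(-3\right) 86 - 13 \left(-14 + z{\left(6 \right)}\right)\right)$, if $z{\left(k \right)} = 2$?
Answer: $-4570160$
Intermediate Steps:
$-4544252 + 254 \left(\left(-3\right) 86 - 13 \left(-14 + z{\left(6 \right)}\right)\right) = -4544252 + 254 \left(\left(-3\right) 86 - 13 \left(-14 + 2\right)\right) = -4544252 + 254 \left(-258 - -156\right) = -4544252 + 254 \left(-258 + 156\right) = -4544252 + 254 \left(-102\right) = -4544252 - 25908 = -4570160$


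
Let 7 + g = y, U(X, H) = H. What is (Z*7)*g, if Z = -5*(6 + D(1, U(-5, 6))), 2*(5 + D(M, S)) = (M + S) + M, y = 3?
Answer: 700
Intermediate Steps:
g = -4 (g = -7 + 3 = -4)
D(M, S) = -5 + M + S/2 (D(M, S) = -5 + ((M + S) + M)/2 = -5 + (S + 2*M)/2 = -5 + (M + S/2) = -5 + M + S/2)
Z = -25 (Z = -5*(6 + (-5 + 1 + (1/2)*6)) = -5*(6 + (-5 + 1 + 3)) = -5*(6 - 1) = -5*5 = -25)
(Z*7)*g = -25*7*(-4) = -175*(-4) = 700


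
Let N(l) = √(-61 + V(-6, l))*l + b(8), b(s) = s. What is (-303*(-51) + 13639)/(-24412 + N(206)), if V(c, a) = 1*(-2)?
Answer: -177490292/149557171 - 4494714*I*√7/149557171 ≈ -1.1868 - 0.079514*I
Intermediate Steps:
V(c, a) = -2
N(l) = 8 + 3*I*l*√7 (N(l) = √(-61 - 2)*l + 8 = √(-63)*l + 8 = (3*I*√7)*l + 8 = 3*I*l*√7 + 8 = 8 + 3*I*l*√7)
(-303*(-51) + 13639)/(-24412 + N(206)) = (-303*(-51) + 13639)/(-24412 + (8 + 3*I*206*√7)) = (15453 + 13639)/(-24412 + (8 + 618*I*√7)) = 29092/(-24404 + 618*I*√7)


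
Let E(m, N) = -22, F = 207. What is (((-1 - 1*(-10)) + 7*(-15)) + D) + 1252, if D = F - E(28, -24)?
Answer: 1385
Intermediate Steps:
D = 229 (D = 207 - 1*(-22) = 207 + 22 = 229)
(((-1 - 1*(-10)) + 7*(-15)) + D) + 1252 = (((-1 - 1*(-10)) + 7*(-15)) + 229) + 1252 = (((-1 + 10) - 105) + 229) + 1252 = ((9 - 105) + 229) + 1252 = (-96 + 229) + 1252 = 133 + 1252 = 1385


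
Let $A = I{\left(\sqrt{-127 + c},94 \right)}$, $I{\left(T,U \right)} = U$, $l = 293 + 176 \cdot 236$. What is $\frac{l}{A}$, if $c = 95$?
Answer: $\frac{41829}{94} \approx 444.99$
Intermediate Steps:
$l = 41829$ ($l = 293 + 41536 = 41829$)
$A = 94$
$\frac{l}{A} = \frac{41829}{94}$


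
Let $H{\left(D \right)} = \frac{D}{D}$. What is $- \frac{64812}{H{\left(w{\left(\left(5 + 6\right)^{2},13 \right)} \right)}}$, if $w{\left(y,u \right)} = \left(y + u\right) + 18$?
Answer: $-64812$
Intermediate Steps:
$w{\left(y,u \right)} = 18 + u + y$ ($w{\left(y,u \right)} = \left(u + y\right) + 18 = 18 + u + y$)
$H{\left(D \right)} = 1$
$- \frac{64812}{H{\left(w{\left(\left(5 + 6\right)^{2},13 \right)} \right)}} = - \frac{64812}{1} = \left(-64812\right) 1 = -64812$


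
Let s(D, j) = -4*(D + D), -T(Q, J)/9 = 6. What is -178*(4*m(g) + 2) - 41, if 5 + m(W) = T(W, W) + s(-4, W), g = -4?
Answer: 18827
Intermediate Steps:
T(Q, J) = -54 (T(Q, J) = -9*6 = -54)
s(D, j) = -8*D
m(W) = -27 (m(W) = -5 + (-54 - 8*(-4)) = -5 + (-54 + 32) = -5 - 22 = -27)
-178*(4*m(g) + 2) - 41 = -178*(4*(-27) + 2) - 41 = -178*(-108 + 2) - 41 = -178*(-106) - 41 = -89*(-212) - 41 = 18868 - 41 = 18827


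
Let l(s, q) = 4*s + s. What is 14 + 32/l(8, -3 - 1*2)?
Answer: 74/5 ≈ 14.800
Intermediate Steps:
l(s, q) = 5*s
14 + 32/l(8, -3 - 1*2) = 14 + 32/((5*8)) = 14 + 32/40 = 14 + 32*(1/40) = 14 + ⅘ = 74/5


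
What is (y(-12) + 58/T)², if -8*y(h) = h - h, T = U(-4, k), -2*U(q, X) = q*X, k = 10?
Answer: 841/100 ≈ 8.4100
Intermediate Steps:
U(q, X) = -X*q/2 (U(q, X) = -q*X/2 = -X*q/2)
T = 20 (T = -½*10*(-4) = 20)
y(h) = 0 (y(h) = -(h - h)/8 = -⅛*0 = 0)
(y(-12) + 58/T)² = (0 + 58/20)² = (0 + 58*(1/20))² = (0 + 29/10)² = (29/10)² = 841/100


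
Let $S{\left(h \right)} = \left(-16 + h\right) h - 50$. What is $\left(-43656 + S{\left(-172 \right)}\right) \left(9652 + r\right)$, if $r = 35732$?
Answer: $-516016080$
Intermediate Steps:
$S{\left(h \right)} = -50 + h \left(-16 + h\right)$ ($S{\left(h \right)} = h \left(-16 + h\right) - 50 = -50 + h \left(-16 + h\right)$)
$\left(-43656 + S{\left(-172 \right)}\right) \left(9652 + r\right) = \left(-43656 - \left(-2702 - 29584\right)\right) \left(9652 + 35732\right) = \left(-43656 + \left(-50 + 29584 + 2752\right)\right) 45384 = \left(-43656 + 32286\right) 45384 = \left(-11370\right) 45384 = -516016080$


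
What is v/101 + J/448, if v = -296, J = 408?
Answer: -11425/5656 ≈ -2.0200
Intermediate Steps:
v/101 + J/448 = -296/101 + 408/448 = -296*1/101 + 408*(1/448) = -296/101 + 51/56 = -11425/5656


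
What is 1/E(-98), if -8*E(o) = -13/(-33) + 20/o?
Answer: -12936/307 ≈ -42.137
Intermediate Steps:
E(o) = -13/264 - 5/(2*o) (E(o) = -(-13/(-33) + 20/o)/8 = -(-13*(-1/33) + 20/o)/8 = -(13/33 + 20/o)/8 = -13/264 - 5/(2*o))
1/E(-98) = 1/((1/264)*(-660 - 13*(-98))/(-98)) = 1/((1/264)*(-1/98)*(-660 + 1274)) = 1/((1/264)*(-1/98)*614) = 1/(-307/12936) = -12936/307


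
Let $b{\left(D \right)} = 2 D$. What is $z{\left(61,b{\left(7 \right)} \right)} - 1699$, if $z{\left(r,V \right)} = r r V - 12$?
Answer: $50383$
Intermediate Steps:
$z{\left(r,V \right)} = -12 + V r^{2}$ ($z{\left(r,V \right)} = r^{2} V - 12 = V r^{2} - 12 = -12 + V r^{2}$)
$z{\left(61,b{\left(7 \right)} \right)} - 1699 = \left(-12 + 2 \cdot 7 \cdot 61^{2}\right) - 1699 = \left(-12 + 14 \cdot 3721\right) - 1699 = \left(-12 + 52094\right) - 1699 = 52082 - 1699 = 50383$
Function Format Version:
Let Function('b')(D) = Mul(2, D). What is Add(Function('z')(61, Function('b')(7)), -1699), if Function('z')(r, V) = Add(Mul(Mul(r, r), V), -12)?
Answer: 50383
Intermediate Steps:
Function('z')(r, V) = Add(-12, Mul(V, Pow(r, 2))) (Function('z')(r, V) = Add(Mul(Pow(r, 2), V), -12) = Add(Mul(V, Pow(r, 2)), -12) = Add(-12, Mul(V, Pow(r, 2))))
Add(Function('z')(61, Function('b')(7)), -1699) = Add(Add(-12, Mul(Mul(2, 7), Pow(61, 2))), -1699) = Add(Add(-12, Mul(14, 3721)), -1699) = Add(Add(-12, 52094), -1699) = Add(52082, -1699) = 50383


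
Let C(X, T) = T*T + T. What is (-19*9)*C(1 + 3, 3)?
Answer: -2052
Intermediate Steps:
C(X, T) = T + T² (C(X, T) = T² + T = T + T²)
(-19*9)*C(1 + 3, 3) = (-19*9)*(3*(1 + 3)) = -513*4 = -171*12 = -2052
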